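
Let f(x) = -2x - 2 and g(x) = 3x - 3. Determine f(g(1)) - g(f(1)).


13


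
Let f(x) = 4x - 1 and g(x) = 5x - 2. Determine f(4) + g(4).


f(4) = 15
g(4) = 18
Sum = 33

33


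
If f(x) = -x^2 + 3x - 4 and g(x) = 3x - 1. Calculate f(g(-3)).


g(-3) = -10
f(-10) = (-1)*(-10)^2 + 3*(-10) - 4 = -134

-134


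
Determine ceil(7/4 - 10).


7/4 = 1.75
1.75 - 10 = -8.25
ceil(-8.25) = -8

-8


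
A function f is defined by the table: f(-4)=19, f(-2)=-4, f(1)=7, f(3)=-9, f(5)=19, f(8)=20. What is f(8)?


20


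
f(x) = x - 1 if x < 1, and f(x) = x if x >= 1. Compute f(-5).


-5 satisfies x < 1
f(-5) = -6

-6


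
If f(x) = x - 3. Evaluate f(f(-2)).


-8


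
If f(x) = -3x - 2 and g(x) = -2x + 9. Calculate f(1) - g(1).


f(1) = -5
g(1) = 7
Difference = -12

-12


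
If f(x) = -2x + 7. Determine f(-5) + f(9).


f(-5) = 17
f(9) = -11
Sum = 6

6


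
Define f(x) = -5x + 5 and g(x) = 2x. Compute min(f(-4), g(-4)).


f(-4) = 25
g(-4) = -8
min = -8

-8


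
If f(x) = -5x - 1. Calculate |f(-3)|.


f(-3) = 14
|14| = 14

14


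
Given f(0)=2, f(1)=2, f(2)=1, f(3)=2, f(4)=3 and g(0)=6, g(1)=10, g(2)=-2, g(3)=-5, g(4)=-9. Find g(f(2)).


f(2) = 1
g(1) = 10

10


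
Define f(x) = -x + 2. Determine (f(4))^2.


f(4) = -2
(-2)^2 = 4

4


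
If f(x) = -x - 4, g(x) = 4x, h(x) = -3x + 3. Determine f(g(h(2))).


h(2) = -3
g(-3) = -12
f(-12) = 8

8


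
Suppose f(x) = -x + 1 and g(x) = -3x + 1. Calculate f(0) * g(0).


f(0) = 1
g(0) = 1
Product = 1

1


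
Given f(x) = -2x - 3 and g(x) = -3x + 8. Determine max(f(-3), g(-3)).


f(-3) = 3
g(-3) = 17
max = 17

17


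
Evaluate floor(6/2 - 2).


6/2 = 3
3 - 2 = 1
floor(1) = 1

1


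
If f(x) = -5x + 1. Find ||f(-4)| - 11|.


f(-4) = 21
|21| = 21
|21 - 11| = 10

10


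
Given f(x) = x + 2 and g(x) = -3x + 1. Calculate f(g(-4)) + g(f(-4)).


f(g(-4)) = 15
g(f(-4)) = 7
Sum = 22

22


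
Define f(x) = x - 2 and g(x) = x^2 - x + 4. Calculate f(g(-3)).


g(-3) = 16
f(16) = 14

14


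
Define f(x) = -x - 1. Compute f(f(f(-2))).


f(-2) = 1
f(1) = -2
f(-2) = 1

1


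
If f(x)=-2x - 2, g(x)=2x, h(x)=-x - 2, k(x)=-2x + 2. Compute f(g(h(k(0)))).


k(0) = 2
h(2) = -4
g(-4) = -8
f(-8) = 14

14


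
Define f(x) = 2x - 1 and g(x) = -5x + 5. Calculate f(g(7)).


g(7) = -30
f(-30) = -61

-61


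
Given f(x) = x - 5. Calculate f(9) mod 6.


4


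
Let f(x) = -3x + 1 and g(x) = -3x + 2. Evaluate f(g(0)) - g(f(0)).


f(g(0)) = -5
g(f(0)) = -1
Difference = -4

-4


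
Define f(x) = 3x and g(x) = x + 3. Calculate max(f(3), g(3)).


9


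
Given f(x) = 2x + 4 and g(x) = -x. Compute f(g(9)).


-14


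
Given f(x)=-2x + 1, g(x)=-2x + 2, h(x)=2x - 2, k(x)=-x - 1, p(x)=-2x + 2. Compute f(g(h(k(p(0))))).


-35


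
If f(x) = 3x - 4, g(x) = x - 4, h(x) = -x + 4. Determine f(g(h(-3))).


5


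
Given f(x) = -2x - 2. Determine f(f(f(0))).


f(0) = -2
f(-2) = 2
f(2) = -6

-6


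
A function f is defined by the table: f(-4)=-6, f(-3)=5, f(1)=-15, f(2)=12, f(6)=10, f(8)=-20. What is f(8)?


Reading from the table at x = 8

-20


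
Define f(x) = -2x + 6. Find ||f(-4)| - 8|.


6


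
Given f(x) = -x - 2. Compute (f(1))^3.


f(1) = -3
(-3)^3 = -27

-27


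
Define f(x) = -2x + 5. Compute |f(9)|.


f(9) = -13
|-13| = 13

13


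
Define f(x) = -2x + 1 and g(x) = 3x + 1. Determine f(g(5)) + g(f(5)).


f(g(5)) = -31
g(f(5)) = -26
Sum = -57

-57


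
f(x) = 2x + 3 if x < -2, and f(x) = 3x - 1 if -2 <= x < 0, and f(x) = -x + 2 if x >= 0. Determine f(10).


10 satisfies x >= 0
f(10) = -8

-8


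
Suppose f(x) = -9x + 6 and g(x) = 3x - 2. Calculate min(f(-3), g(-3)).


f(-3) = 33
g(-3) = -11
min = -11

-11


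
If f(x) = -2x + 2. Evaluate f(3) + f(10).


f(3) = -4
f(10) = -18
Sum = -22

-22


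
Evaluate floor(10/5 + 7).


10/5 = 2
2 + 7 = 9
floor(9) = 9

9


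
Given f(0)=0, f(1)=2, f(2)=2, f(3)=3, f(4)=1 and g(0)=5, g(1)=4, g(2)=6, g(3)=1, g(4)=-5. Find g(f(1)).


f(1) = 2
g(2) = 6

6


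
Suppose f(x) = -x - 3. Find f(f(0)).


f(0) = -3
f(-3) = 0

0


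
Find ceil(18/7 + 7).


18/7 = 2.5714
2.5714 + 7 = 9.5714
ceil(9.5714) = 10

10


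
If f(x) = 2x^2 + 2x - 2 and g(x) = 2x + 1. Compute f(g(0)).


2


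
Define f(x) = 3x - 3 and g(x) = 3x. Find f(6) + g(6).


f(6) = 15
g(6) = 18
Sum = 33

33


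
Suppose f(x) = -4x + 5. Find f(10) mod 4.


1


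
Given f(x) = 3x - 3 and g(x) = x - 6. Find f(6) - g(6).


f(6) = 15
g(6) = 0
Difference = 15

15


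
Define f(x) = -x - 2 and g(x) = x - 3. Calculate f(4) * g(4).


f(4) = -6
g(4) = 1
Product = -6

-6


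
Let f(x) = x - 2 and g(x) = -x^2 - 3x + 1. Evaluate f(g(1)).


g(1) = -3
f(-3) = -5

-5


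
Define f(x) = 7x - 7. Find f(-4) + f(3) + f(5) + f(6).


f(-4) = -35
f(3) = 14
f(5) = 28
f(6) = 35
Sum = 42

42


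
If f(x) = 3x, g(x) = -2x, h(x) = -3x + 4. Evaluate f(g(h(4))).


h(4) = -8
g(-8) = 16
f(16) = 48

48


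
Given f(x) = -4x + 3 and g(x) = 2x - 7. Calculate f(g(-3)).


g(-3) = -13
f(-13) = 55

55


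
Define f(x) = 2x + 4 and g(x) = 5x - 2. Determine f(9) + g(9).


f(9) = 22
g(9) = 43
Sum = 65

65


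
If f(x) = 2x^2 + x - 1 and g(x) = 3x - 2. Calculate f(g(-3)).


g(-3) = -11
f(-11) = 2*(-11)^2 + 1*(-11) - 1 = 230

230


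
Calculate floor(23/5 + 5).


23/5 = 4.6
4.6 + 5 = 9.6
floor(9.6) = 9

9


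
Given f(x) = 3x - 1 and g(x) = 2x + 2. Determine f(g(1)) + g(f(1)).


17


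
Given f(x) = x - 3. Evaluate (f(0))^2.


9


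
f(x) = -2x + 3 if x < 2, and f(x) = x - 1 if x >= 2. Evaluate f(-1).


5


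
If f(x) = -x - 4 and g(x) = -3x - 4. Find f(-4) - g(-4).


f(-4) = 0
g(-4) = 8
Difference = -8

-8


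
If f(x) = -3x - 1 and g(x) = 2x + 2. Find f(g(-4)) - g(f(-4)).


f(g(-4)) = 17
g(f(-4)) = 24
Difference = -7

-7


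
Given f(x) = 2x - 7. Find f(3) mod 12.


11


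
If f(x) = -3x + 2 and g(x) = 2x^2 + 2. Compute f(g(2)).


g(2) = 10
f(10) = -28

-28


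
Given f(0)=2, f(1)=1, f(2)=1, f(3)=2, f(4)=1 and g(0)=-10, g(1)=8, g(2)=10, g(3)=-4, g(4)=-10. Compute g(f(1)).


f(1) = 1
g(1) = 8

8


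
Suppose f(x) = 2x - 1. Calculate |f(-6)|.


f(-6) = -13
|-13| = 13

13


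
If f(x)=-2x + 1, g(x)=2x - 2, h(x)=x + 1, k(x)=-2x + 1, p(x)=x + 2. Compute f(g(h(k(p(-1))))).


p(-1) = 1
k(1) = -1
h(-1) = 0
g(0) = -2
f(-2) = 5

5


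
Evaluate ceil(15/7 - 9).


15/7 = 2.1429
2.1429 - 9 = -6.8571
ceil(-6.8571) = -6

-6


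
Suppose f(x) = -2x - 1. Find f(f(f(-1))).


f(-1) = 1
f(1) = -3
f(-3) = 5

5


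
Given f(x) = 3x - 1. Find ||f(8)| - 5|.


f(8) = 23
|23| = 23
|23 - 5| = 18

18


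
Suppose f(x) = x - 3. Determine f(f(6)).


f(6) = 3
f(3) = 0

0


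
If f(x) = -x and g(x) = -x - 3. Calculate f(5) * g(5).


f(5) = -5
g(5) = -8
Product = 40

40


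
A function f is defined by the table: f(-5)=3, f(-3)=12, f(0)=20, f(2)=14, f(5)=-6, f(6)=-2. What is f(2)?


Reading from the table at x = 2

14


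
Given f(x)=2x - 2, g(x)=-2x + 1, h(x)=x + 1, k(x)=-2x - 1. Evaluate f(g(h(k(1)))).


k(1) = -3
h(-3) = -2
g(-2) = 5
f(5) = 8

8


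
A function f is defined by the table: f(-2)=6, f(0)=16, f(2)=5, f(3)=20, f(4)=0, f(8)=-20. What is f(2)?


Reading from the table at x = 2

5


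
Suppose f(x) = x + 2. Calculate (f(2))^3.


64


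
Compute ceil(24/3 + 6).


24/3 = 8
8 + 6 = 14
ceil(14) = 14

14


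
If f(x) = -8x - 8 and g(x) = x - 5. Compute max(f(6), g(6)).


1


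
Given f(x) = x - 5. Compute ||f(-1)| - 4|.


f(-1) = -6
|-6| = 6
|6 - 4| = 2

2


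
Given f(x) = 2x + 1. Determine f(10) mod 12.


9


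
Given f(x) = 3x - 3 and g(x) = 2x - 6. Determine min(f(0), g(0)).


f(0) = -3
g(0) = -6
min = -6

-6


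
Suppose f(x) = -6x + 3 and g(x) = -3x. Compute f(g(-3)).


g(-3) = 9
f(9) = -51

-51


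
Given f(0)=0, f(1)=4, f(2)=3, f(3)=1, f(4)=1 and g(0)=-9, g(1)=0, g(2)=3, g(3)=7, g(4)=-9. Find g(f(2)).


f(2) = 3
g(3) = 7

7


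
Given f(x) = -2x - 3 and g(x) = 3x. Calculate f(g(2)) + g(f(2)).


f(g(2)) = -15
g(f(2)) = -21
Sum = -36

-36


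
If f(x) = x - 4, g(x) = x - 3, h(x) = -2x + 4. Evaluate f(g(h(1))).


h(1) = 2
g(2) = -1
f(-1) = -5

-5


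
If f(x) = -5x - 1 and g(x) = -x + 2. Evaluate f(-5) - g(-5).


f(-5) = 24
g(-5) = 7
Difference = 17

17


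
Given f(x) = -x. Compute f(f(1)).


f(1) = -1
f(-1) = 1

1


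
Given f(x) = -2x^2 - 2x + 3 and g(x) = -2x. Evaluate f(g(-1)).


g(-1) = 2
f(2) = (-2)*(2)^2 - 2*(2) + 3 = -9

-9


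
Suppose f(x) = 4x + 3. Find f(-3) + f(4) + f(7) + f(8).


f(-3) = -9
f(4) = 19
f(7) = 31
f(8) = 35
Sum = 76

76


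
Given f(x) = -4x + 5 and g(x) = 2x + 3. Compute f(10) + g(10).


f(10) = -35
g(10) = 23
Sum = -12

-12


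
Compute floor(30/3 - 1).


30/3 = 10
10 - 1 = 9
floor(9) = 9

9


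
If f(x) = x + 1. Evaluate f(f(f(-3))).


f(-3) = -2
f(-2) = -1
f(-1) = 0

0


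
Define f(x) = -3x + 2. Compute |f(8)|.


f(8) = -22
|-22| = 22

22


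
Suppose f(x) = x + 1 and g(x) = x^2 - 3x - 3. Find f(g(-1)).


g(-1) = 1
f(1) = 2

2


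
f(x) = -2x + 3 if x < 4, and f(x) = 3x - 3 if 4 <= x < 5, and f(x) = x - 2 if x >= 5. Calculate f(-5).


-5 satisfies x < 4
f(-5) = 13

13


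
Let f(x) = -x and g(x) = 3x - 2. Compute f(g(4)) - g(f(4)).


f(g(4)) = -10
g(f(4)) = -14
Difference = 4

4


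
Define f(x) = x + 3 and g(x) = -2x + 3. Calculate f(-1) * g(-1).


f(-1) = 2
g(-1) = 5
Product = 10

10


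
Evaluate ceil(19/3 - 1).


6


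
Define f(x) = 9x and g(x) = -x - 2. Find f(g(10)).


g(10) = -12
f(-12) = -108

-108


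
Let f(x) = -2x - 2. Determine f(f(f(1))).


f(1) = -4
f(-4) = 6
f(6) = -14

-14


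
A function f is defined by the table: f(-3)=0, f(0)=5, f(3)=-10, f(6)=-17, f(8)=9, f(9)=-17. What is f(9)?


Reading from the table at x = 9

-17


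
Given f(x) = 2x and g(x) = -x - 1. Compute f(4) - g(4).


f(4) = 8
g(4) = -5
Difference = 13

13


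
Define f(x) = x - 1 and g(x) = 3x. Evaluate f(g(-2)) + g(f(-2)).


f(g(-2)) = -7
g(f(-2)) = -9
Sum = -16

-16


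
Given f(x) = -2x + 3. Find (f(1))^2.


1


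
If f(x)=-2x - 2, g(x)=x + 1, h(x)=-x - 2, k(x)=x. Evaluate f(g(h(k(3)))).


6


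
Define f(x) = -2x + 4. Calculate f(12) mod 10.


f(12) = -20
-20 mod 10 = 0

0


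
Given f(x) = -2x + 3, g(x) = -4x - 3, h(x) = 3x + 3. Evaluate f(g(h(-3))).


h(-3) = -6
g(-6) = 21
f(21) = -39

-39


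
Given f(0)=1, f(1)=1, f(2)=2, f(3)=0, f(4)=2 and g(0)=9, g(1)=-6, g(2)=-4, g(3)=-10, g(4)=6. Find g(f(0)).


f(0) = 1
g(1) = -6

-6


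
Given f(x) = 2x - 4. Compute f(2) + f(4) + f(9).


f(2) = 0
f(4) = 4
f(9) = 14
Sum = 18

18


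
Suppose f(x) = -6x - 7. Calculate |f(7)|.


f(7) = -49
|-49| = 49

49


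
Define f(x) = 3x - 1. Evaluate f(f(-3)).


f(-3) = -10
f(-10) = -31

-31


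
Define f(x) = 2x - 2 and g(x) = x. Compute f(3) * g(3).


f(3) = 4
g(3) = 3
Product = 12

12


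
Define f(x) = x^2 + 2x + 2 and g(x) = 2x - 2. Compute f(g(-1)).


g(-1) = -4
f(-4) = 1*(-4)^2 + 2*(-4) + 2 = 10

10


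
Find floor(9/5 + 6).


9/5 = 1.8
1.8 + 6 = 7.8
floor(7.8) = 7

7


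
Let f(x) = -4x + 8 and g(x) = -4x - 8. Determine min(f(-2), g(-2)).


0


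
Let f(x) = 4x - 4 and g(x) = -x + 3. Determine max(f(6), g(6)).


f(6) = 20
g(6) = -3
max = 20

20


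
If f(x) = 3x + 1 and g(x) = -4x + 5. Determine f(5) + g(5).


1


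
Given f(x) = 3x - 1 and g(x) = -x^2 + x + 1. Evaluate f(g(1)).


g(1) = 1
f(1) = 2

2


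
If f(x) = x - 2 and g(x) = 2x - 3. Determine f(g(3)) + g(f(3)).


f(g(3)) = 1
g(f(3)) = -1
Sum = 0

0


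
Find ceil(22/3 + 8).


22/3 = 7.3333
7.3333 + 8 = 15.3333
ceil(15.3333) = 16

16


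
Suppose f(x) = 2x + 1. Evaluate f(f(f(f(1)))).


f(1) = 3
f(3) = 7
f(7) = 15
f(15) = 31

31


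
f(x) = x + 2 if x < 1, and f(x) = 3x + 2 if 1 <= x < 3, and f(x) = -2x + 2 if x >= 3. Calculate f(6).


-10


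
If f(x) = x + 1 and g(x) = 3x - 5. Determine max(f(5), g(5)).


10


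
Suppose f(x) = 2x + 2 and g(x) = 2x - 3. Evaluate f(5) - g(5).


f(5) = 12
g(5) = 7
Difference = 5

5


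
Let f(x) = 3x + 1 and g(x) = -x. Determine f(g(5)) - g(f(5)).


f(g(5)) = -14
g(f(5)) = -16
Difference = 2

2


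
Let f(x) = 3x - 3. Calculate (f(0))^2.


f(0) = -3
(-3)^2 = 9

9


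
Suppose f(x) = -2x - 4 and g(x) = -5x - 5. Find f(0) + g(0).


f(0) = -4
g(0) = -5
Sum = -9

-9


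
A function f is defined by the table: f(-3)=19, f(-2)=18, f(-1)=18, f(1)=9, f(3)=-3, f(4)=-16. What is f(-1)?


Reading from the table at x = -1

18


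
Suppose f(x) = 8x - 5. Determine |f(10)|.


75


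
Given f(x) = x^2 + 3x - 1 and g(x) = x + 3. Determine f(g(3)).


g(3) = 6
f(6) = 1*(6)^2 + 3*(6) - 1 = 53

53


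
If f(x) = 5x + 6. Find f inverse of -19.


Solve 5x + 6 = -19
x = (-19 - 6) / 5 = -5

-5


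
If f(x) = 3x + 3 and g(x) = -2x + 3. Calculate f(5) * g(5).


f(5) = 18
g(5) = -7
Product = -126

-126


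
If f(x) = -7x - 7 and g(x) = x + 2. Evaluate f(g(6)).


g(6) = 8
f(8) = -63

-63


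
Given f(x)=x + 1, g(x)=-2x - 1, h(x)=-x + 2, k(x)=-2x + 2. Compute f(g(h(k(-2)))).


k(-2) = 6
h(6) = -4
g(-4) = 7
f(7) = 8

8


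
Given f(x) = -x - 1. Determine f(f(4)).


f(4) = -5
f(-5) = 4

4


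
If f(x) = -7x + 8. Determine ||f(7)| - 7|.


f(7) = -41
|-41| = 41
|41 - 7| = 34

34


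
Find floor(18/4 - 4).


18/4 = 4.5
4.5 - 4 = 0.5
floor(0.5) = 0

0


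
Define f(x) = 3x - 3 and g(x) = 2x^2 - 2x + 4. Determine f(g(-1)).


g(-1) = 8
f(8) = 21

21


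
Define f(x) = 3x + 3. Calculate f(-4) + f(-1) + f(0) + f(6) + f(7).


39


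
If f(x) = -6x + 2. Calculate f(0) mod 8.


2


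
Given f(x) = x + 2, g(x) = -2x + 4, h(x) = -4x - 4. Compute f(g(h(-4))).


h(-4) = 12
g(12) = -20
f(-20) = -18

-18


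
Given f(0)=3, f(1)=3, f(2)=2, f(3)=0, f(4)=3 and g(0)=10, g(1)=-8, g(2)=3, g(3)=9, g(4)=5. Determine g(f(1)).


f(1) = 3
g(3) = 9

9


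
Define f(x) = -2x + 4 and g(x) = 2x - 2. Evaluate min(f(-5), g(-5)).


f(-5) = 14
g(-5) = -12
min = -12

-12


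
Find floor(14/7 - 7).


-5


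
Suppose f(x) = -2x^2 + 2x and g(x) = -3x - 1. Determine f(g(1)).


-40


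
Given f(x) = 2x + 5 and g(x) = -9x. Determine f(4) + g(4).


f(4) = 13
g(4) = -36
Sum = -23

-23


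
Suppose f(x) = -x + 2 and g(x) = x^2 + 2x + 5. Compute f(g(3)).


g(3) = 20
f(20) = -18

-18


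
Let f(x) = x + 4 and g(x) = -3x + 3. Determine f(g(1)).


g(1) = 0
f(0) = 4

4


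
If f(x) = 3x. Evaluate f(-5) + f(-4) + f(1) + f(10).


f(-5) = -15
f(-4) = -12
f(1) = 3
f(10) = 30
Sum = 6

6


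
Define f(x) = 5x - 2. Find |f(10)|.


f(10) = 48
|48| = 48

48


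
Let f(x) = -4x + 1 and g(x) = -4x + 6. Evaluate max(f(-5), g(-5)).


f(-5) = 21
g(-5) = 26
max = 26

26


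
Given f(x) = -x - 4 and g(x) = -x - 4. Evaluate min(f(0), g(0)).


f(0) = -4
g(0) = -4
min = -4

-4


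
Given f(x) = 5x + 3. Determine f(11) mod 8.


f(11) = 58
58 mod 8 = 2

2


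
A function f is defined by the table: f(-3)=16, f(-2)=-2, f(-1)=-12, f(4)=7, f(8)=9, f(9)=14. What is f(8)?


Reading from the table at x = 8

9


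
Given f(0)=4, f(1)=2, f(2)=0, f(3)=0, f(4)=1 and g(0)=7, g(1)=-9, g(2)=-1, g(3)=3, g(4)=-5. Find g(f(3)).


f(3) = 0
g(0) = 7

7


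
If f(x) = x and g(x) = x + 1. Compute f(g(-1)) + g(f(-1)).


f(g(-1)) = 0
g(f(-1)) = 0
Sum = 0

0


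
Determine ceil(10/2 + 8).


10/2 = 5
5 + 8 = 13
ceil(13) = 13

13


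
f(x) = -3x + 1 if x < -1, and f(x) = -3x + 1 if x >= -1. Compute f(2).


-5


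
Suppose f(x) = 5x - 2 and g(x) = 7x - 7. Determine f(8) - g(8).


f(8) = 38
g(8) = 49
Difference = -11

-11


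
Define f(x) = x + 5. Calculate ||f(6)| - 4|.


f(6) = 11
|11| = 11
|11 - 4| = 7

7


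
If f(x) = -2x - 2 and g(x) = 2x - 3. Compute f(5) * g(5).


f(5) = -12
g(5) = 7
Product = -84

-84


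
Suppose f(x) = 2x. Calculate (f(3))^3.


216


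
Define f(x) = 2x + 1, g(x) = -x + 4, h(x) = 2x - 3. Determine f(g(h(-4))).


31


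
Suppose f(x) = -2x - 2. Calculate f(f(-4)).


-14


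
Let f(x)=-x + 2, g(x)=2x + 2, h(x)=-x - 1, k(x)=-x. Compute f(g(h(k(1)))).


0


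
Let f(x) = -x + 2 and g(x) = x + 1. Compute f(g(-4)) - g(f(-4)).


f(g(-4)) = 5
g(f(-4)) = 7
Difference = -2

-2


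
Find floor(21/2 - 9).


1


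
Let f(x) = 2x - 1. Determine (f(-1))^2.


9


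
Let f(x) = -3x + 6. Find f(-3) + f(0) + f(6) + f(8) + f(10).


-33


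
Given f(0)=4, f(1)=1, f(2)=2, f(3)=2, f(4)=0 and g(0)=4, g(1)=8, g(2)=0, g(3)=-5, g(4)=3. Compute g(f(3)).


0


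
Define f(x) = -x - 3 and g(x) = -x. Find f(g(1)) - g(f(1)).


f(g(1)) = -2
g(f(1)) = 4
Difference = -6

-6


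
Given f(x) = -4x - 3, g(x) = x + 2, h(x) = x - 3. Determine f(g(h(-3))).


13


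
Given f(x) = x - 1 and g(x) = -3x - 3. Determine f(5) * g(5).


-72


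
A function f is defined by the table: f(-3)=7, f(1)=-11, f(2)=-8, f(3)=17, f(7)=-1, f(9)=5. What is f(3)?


Reading from the table at x = 3

17


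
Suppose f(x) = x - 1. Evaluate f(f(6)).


f(6) = 5
f(5) = 4

4


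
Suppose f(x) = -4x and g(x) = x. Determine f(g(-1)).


g(-1) = -1
f(-1) = 4

4


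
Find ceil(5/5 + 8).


5/5 = 1
1 + 8 = 9
ceil(9) = 9

9


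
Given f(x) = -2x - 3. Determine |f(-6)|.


9


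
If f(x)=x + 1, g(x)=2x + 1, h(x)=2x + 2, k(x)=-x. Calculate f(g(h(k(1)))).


2


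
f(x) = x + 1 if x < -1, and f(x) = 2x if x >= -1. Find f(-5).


-5 satisfies x < -1
f(-5) = -4

-4


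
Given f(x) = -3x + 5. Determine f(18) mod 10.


1


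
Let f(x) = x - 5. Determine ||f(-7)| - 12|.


f(-7) = -12
|-12| = 12
|12 - 12| = 0

0


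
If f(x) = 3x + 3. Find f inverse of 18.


Solve 3x + 3 = 18
x = (18 - 3) / 3 = 5

5


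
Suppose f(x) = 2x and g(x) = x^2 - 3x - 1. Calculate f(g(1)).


g(1) = -3
f(-3) = -6

-6


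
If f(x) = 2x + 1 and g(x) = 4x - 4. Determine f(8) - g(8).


-11


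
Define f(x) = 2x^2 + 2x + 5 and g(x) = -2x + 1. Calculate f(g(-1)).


29


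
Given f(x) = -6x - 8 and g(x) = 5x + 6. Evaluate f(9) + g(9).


f(9) = -62
g(9) = 51
Sum = -11

-11


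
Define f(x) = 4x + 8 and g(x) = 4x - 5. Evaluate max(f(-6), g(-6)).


f(-6) = -16
g(-6) = -29
max = -16

-16


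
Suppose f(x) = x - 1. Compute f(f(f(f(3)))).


-1


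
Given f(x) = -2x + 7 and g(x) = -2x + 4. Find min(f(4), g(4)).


f(4) = -1
g(4) = -4
min = -4

-4


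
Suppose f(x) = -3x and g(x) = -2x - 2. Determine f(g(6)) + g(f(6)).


f(g(6)) = 42
g(f(6)) = 34
Sum = 76

76


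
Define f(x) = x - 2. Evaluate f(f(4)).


f(4) = 2
f(2) = 0

0


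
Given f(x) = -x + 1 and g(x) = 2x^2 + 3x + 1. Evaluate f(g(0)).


0


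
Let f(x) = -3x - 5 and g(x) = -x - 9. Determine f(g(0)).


g(0) = -9
f(-9) = 22

22


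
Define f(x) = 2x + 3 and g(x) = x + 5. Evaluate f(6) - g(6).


f(6) = 15
g(6) = 11
Difference = 4

4


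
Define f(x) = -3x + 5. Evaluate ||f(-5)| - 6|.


f(-5) = 20
|20| = 20
|20 - 6| = 14

14


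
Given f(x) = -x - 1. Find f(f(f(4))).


f(4) = -5
f(-5) = 4
f(4) = -5

-5


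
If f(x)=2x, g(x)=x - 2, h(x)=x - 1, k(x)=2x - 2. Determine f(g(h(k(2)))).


k(2) = 2
h(2) = 1
g(1) = -1
f(-1) = -2

-2


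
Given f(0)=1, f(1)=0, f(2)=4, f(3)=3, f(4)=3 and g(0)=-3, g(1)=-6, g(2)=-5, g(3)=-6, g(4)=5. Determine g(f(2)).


f(2) = 4
g(4) = 5

5


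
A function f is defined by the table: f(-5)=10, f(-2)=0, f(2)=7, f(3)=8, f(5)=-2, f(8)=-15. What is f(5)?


-2


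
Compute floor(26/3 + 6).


26/3 = 8.6667
8.6667 + 6 = 14.6667
floor(14.6667) = 14

14


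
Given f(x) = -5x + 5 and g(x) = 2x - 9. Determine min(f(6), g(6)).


f(6) = -25
g(6) = 3
min = -25

-25


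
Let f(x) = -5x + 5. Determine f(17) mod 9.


f(17) = -80
-80 mod 9 = 1

1


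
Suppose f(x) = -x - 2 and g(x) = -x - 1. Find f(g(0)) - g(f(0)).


f(g(0)) = -1
g(f(0)) = 1
Difference = -2

-2


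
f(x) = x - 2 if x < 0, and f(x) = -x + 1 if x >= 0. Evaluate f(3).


3 satisfies x >= 0
f(3) = -2

-2


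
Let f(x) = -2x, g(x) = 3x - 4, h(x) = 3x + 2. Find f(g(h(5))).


h(5) = 17
g(17) = 47
f(47) = -94

-94


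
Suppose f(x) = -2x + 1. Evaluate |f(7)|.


f(7) = -13
|-13| = 13

13


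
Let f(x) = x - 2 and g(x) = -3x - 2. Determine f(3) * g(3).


f(3) = 1
g(3) = -11
Product = -11

-11


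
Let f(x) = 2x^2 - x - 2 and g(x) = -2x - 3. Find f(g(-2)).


g(-2) = 1
f(1) = 2*(1)^2 - 1*(1) - 2 = -1

-1


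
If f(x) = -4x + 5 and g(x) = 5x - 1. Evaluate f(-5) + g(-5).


f(-5) = 25
g(-5) = -26
Sum = -1

-1


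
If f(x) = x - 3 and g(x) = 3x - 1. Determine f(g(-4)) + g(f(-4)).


f(g(-4)) = -16
g(f(-4)) = -22
Sum = -38

-38


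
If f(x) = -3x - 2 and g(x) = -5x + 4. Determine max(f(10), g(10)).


f(10) = -32
g(10) = -46
max = -32

-32


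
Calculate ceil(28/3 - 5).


5


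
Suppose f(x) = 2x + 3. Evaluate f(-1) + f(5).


f(-1) = 1
f(5) = 13
Sum = 14

14


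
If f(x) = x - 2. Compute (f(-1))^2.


f(-1) = -3
(-3)^2 = 9

9


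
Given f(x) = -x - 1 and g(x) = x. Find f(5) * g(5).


f(5) = -6
g(5) = 5
Product = -30

-30


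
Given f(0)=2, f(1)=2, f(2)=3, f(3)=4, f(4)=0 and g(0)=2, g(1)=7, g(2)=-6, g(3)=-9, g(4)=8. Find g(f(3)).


f(3) = 4
g(4) = 8

8


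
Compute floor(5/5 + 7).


8


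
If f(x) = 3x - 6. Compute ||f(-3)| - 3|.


f(-3) = -15
|-15| = 15
|15 - 3| = 12

12


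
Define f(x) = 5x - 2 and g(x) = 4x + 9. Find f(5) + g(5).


f(5) = 23
g(5) = 29
Sum = 52

52


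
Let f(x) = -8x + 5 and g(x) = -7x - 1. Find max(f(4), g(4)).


f(4) = -27
g(4) = -29
max = -27

-27


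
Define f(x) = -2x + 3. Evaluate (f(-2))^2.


f(-2) = 7
(7)^2 = 49

49


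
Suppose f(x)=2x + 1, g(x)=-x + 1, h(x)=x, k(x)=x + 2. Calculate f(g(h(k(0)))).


k(0) = 2
h(2) = 2
g(2) = -1
f(-1) = -1

-1


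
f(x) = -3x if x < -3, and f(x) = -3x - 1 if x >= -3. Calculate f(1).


1 satisfies x >= -3
f(1) = -4

-4


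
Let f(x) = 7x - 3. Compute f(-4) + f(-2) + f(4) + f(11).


f(-4) = -31
f(-2) = -17
f(4) = 25
f(11) = 74
Sum = 51

51


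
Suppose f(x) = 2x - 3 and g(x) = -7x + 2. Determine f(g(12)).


g(12) = -82
f(-82) = -167

-167


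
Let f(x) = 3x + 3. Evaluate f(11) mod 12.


0


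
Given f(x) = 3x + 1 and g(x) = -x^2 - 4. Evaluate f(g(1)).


g(1) = -5
f(-5) = -14

-14


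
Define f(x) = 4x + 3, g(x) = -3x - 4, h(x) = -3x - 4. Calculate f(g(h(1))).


h(1) = -7
g(-7) = 17
f(17) = 71

71


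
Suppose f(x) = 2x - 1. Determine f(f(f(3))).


f(3) = 5
f(5) = 9
f(9) = 17

17


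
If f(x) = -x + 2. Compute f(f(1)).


1


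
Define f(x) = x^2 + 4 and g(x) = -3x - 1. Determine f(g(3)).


g(3) = -10
f(-10) = 1*(-10)^2 + 4 = 104

104


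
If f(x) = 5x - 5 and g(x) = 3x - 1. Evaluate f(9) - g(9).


f(9) = 40
g(9) = 26
Difference = 14

14


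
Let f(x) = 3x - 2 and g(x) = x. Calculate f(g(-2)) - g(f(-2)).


f(g(-2)) = -8
g(f(-2)) = -8
Difference = 0

0


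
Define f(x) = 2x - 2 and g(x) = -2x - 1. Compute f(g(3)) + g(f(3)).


f(g(3)) = -16
g(f(3)) = -9
Sum = -25

-25


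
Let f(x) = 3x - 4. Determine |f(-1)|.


f(-1) = -7
|-7| = 7

7


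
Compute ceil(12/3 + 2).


12/3 = 4
4 + 2 = 6
ceil(6) = 6

6


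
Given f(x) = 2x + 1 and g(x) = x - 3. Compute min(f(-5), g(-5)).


-9


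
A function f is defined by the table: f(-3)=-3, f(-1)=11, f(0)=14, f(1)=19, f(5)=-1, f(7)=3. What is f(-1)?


11


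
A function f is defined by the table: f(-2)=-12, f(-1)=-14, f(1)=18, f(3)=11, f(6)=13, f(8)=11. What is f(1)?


18


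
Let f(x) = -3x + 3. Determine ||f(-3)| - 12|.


0


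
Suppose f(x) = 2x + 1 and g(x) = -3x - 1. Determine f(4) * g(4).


f(4) = 9
g(4) = -13
Product = -117

-117


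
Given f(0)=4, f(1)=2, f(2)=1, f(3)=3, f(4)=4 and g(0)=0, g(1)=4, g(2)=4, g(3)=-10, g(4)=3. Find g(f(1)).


f(1) = 2
g(2) = 4

4


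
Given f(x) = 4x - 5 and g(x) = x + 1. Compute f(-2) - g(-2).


f(-2) = -13
g(-2) = -1
Difference = -12

-12


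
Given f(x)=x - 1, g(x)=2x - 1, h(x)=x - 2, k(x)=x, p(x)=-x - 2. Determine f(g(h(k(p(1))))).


p(1) = -3
k(-3) = -3
h(-3) = -5
g(-5) = -11
f(-11) = -12

-12


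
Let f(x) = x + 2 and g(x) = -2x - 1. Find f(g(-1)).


g(-1) = 1
f(1) = 3

3


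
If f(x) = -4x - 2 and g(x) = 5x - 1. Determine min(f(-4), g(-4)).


-21


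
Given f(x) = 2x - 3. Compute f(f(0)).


-9


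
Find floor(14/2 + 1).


14/2 = 7
7 + 1 = 8
floor(8) = 8

8


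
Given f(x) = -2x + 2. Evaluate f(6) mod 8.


f(6) = -10
-10 mod 8 = 6

6


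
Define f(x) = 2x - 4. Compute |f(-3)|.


10


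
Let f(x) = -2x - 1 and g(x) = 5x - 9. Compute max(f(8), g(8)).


31


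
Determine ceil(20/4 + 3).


20/4 = 5
5 + 3 = 8
ceil(8) = 8

8


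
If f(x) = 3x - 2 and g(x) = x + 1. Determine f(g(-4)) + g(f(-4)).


f(g(-4)) = -11
g(f(-4)) = -13
Sum = -24

-24


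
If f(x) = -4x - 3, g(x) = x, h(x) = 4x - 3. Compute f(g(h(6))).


h(6) = 21
g(21) = 21
f(21) = -87

-87


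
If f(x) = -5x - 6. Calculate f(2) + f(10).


-72


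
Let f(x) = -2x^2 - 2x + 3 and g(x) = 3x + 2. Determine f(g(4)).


g(4) = 14
f(14) = (-2)*(14)^2 - 2*(14) + 3 = -417

-417


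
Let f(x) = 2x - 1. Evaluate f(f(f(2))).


9


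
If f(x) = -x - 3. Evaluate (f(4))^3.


f(4) = -7
(-7)^3 = -343

-343


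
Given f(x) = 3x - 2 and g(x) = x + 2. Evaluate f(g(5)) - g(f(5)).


f(g(5)) = 19
g(f(5)) = 15
Difference = 4

4


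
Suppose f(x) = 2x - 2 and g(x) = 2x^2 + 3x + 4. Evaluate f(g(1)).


16


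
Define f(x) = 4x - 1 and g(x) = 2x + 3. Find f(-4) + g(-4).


f(-4) = -17
g(-4) = -5
Sum = -22

-22


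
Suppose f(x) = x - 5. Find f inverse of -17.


Solve x - 5 = -17
x = (-17 + 5) / 1 = -12

-12


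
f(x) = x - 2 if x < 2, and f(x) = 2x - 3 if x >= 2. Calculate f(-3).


-5


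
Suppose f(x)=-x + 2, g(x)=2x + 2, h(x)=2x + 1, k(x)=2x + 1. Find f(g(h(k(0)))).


k(0) = 1
h(1) = 3
g(3) = 8
f(8) = -6

-6


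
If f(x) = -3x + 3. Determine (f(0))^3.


f(0) = 3
(3)^3 = 27

27


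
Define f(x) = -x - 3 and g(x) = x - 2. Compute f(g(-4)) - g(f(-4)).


f(g(-4)) = 3
g(f(-4)) = -1
Difference = 4

4


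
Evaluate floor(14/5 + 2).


14/5 = 2.8
2.8 + 2 = 4.8
floor(4.8) = 4

4


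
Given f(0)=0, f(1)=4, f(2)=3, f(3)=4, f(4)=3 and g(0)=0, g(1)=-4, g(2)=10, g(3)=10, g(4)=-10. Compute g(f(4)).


f(4) = 3
g(3) = 10

10


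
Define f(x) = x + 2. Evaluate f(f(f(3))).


f(3) = 5
f(5) = 7
f(7) = 9

9


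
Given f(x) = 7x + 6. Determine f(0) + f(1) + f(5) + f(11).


f(0) = 6
f(1) = 13
f(5) = 41
f(11) = 83
Sum = 143

143


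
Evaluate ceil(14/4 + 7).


14/4 = 3.5
3.5 + 7 = 10.5
ceil(10.5) = 11

11


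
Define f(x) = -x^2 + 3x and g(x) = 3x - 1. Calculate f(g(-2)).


g(-2) = -7
f(-7) = (-1)*(-7)^2 + 3*(-7) = -70

-70


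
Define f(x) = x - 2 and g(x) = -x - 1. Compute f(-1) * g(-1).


f(-1) = -3
g(-1) = 0
Product = 0

0


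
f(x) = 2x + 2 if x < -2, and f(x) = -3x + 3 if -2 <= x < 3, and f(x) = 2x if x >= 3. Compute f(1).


1 satisfies -2 <= x < 3
f(1) = 0

0


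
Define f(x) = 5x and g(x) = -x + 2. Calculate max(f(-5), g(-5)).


f(-5) = -25
g(-5) = 7
max = 7

7


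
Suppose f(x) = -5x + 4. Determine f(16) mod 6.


f(16) = -76
-76 mod 6 = 2

2


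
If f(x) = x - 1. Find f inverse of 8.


9


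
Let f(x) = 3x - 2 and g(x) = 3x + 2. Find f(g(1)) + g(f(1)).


f(g(1)) = 13
g(f(1)) = 5
Sum = 18

18


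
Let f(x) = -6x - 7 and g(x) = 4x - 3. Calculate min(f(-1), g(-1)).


f(-1) = -1
g(-1) = -7
min = -7

-7


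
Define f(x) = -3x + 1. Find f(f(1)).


f(1) = -2
f(-2) = 7

7


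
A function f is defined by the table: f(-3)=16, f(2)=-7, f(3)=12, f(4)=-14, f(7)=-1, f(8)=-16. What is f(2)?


Reading from the table at x = 2

-7


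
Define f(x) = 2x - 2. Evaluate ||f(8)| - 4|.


f(8) = 14
|14| = 14
|14 - 4| = 10

10


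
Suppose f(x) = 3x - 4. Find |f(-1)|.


7


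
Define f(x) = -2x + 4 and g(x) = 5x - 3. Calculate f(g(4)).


-30


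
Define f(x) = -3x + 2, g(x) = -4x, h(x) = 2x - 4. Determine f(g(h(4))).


h(4) = 4
g(4) = -16
f(-16) = 50

50


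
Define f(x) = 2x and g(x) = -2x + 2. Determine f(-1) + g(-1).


f(-1) = -2
g(-1) = 4
Sum = 2

2


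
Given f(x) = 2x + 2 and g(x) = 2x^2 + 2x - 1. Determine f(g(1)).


g(1) = 3
f(3) = 8

8


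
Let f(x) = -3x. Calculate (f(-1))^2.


f(-1) = 3
(3)^2 = 9

9


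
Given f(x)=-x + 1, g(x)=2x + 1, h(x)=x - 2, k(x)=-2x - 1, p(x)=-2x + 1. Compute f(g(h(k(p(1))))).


p(1) = -1
k(-1) = 1
h(1) = -1
g(-1) = -1
f(-1) = 2

2


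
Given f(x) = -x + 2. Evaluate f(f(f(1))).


f(1) = 1
f(1) = 1
f(1) = 1

1


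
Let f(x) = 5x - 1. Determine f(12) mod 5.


f(12) = 59
59 mod 5 = 4

4


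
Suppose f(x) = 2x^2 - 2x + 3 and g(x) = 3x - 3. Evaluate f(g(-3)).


g(-3) = -12
f(-12) = 2*(-12)^2 - 2*(-12) + 3 = 315

315


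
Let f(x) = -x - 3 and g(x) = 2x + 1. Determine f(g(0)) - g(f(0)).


f(g(0)) = -4
g(f(0)) = -5
Difference = 1

1


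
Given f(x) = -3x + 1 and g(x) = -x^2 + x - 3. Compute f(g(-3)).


g(-3) = -15
f(-15) = 46

46


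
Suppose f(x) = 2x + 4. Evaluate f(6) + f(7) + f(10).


f(6) = 16
f(7) = 18
f(10) = 24
Sum = 58

58


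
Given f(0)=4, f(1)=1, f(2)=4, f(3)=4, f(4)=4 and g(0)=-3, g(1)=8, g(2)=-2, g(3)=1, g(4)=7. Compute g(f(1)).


f(1) = 1
g(1) = 8

8


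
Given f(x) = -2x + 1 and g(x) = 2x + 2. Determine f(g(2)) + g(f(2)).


f(g(2)) = -11
g(f(2)) = -4
Sum = -15

-15


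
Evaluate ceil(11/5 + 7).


10


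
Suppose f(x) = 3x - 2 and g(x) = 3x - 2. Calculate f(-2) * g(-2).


f(-2) = -8
g(-2) = -8
Product = 64

64


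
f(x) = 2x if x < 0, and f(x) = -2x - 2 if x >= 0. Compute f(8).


8 satisfies x >= 0
f(8) = -18

-18


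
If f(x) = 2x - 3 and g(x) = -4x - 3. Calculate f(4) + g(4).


f(4) = 5
g(4) = -19
Sum = -14

-14


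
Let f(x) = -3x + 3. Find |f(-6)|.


21


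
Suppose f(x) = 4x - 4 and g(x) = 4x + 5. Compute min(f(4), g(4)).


12


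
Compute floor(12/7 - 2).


12/7 = 1.7143
1.7143 - 2 = -0.2857
floor(-0.2857) = -1

-1


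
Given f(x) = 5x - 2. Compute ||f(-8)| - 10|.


32


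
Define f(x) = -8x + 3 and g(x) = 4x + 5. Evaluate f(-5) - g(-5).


58


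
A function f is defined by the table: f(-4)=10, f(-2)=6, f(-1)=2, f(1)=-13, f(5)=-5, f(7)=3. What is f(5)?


Reading from the table at x = 5

-5


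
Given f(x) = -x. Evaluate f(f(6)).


f(6) = -6
f(-6) = 6

6


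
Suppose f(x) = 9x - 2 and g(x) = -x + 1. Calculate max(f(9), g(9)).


f(9) = 79
g(9) = -8
max = 79

79


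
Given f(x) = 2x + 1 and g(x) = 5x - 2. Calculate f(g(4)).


g(4) = 18
f(18) = 37

37


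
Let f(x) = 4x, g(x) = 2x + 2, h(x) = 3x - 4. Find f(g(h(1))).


h(1) = -1
g(-1) = 0
f(0) = 0

0


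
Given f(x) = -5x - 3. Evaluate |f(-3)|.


f(-3) = 12
|12| = 12

12


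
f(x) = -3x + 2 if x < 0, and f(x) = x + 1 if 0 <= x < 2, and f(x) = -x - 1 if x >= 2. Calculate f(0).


0 satisfies 0 <= x < 2
f(0) = 1

1


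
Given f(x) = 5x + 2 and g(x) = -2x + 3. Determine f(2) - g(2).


f(2) = 12
g(2) = -1
Difference = 13

13


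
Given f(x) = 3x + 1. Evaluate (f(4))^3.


f(4) = 13
(13)^3 = 2197

2197


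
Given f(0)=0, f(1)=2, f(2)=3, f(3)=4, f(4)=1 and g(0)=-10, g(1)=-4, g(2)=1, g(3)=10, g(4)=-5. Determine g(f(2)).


10


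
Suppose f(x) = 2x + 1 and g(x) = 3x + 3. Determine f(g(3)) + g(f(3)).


f(g(3)) = 25
g(f(3)) = 24
Sum = 49

49


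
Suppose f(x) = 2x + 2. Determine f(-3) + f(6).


f(-3) = -4
f(6) = 14
Sum = 10

10


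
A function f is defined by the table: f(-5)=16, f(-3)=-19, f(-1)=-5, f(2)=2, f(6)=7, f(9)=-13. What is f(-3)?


-19


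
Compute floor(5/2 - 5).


5/2 = 2.5
2.5 - 5 = -2.5
floor(-2.5) = -3

-3


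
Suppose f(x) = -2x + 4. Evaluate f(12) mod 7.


f(12) = -20
-20 mod 7 = 1

1


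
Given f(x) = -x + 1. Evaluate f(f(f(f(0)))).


f(0) = 1
f(1) = 0
f(0) = 1
f(1) = 0

0


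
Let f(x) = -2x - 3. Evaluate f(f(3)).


f(3) = -9
f(-9) = 15

15


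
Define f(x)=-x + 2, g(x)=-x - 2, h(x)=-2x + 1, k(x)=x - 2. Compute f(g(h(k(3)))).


k(3) = 1
h(1) = -1
g(-1) = -1
f(-1) = 3

3


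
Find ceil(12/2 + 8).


14


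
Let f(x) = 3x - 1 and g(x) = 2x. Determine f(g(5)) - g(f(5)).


f(g(5)) = 29
g(f(5)) = 28
Difference = 1

1


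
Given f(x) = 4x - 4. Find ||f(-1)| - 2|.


f(-1) = -8
|-8| = 8
|8 - 2| = 6

6


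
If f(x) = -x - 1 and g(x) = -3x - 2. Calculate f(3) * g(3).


f(3) = -4
g(3) = -11
Product = 44

44


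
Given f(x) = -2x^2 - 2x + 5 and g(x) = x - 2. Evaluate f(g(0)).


g(0) = -2
f(-2) = (-2)*(-2)^2 - 2*(-2) + 5 = 1

1


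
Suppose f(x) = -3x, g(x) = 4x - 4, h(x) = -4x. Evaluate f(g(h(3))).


h(3) = -12
g(-12) = -52
f(-52) = 156

156


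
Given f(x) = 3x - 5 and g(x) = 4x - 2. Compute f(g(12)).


133


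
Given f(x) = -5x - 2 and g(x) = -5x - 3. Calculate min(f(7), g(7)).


f(7) = -37
g(7) = -38
min = -38

-38


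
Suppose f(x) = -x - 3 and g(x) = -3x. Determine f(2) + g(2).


-11


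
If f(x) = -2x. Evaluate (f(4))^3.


f(4) = -8
(-8)^3 = -512

-512


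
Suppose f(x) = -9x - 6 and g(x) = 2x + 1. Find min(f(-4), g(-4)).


f(-4) = 30
g(-4) = -7
min = -7

-7


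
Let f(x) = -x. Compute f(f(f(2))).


-2


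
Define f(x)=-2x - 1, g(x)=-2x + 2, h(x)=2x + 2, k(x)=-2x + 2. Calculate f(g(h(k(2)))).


k(2) = -2
h(-2) = -2
g(-2) = 6
f(6) = -13

-13


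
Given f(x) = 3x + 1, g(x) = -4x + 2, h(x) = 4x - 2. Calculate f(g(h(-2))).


h(-2) = -10
g(-10) = 42
f(42) = 127

127


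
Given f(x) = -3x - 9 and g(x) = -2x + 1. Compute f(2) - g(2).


-12


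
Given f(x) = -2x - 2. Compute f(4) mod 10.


f(4) = -10
-10 mod 10 = 0

0


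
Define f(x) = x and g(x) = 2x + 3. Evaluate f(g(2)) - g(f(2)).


0


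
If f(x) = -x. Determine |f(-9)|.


f(-9) = 9
|9| = 9

9


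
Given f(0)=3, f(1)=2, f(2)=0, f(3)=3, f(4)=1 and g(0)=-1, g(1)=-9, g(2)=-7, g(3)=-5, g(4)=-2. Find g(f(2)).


f(2) = 0
g(0) = -1

-1


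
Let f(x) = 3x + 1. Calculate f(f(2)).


f(2) = 7
f(7) = 22

22


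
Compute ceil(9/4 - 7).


-4


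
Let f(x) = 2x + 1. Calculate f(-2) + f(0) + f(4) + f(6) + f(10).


f(-2) = -3
f(0) = 1
f(4) = 9
f(6) = 13
f(10) = 21
Sum = 41

41


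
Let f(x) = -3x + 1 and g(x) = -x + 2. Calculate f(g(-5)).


-20


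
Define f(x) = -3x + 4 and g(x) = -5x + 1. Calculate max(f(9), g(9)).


f(9) = -23
g(9) = -44
max = -23

-23


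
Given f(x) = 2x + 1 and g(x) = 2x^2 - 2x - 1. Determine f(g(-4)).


79


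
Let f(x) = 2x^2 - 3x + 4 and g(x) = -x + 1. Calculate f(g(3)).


g(3) = -2
f(-2) = 2*(-2)^2 - 3*(-2) + 4 = 18

18


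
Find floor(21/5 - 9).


21/5 = 4.2
4.2 - 9 = -4.8
floor(-4.8) = -5

-5


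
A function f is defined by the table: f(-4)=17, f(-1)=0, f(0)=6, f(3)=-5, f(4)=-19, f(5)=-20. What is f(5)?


-20


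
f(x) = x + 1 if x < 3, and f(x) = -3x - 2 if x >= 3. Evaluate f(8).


8 satisfies x >= 3
f(8) = -26

-26


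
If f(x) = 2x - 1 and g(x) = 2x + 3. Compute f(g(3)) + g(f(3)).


f(g(3)) = 17
g(f(3)) = 13
Sum = 30

30


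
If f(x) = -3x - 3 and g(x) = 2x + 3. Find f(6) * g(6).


f(6) = -21
g(6) = 15
Product = -315

-315


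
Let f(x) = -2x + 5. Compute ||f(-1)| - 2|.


f(-1) = 7
|7| = 7
|7 - 2| = 5

5


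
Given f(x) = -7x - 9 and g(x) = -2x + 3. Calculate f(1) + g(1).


f(1) = -16
g(1) = 1
Sum = -15

-15


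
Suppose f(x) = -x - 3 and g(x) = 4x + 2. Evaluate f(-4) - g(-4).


f(-4) = 1
g(-4) = -14
Difference = 15

15


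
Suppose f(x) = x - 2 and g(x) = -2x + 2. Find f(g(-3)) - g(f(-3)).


f(g(-3)) = 6
g(f(-3)) = 12
Difference = -6

-6


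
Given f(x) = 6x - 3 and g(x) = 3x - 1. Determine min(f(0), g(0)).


f(0) = -3
g(0) = -1
min = -3

-3


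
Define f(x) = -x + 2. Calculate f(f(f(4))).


f(4) = -2
f(-2) = 4
f(4) = -2

-2


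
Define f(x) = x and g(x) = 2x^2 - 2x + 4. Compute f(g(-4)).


44


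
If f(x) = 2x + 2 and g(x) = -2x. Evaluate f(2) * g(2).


-24


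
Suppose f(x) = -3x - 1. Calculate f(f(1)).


11


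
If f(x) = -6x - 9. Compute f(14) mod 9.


f(14) = -93
-93 mod 9 = 6

6


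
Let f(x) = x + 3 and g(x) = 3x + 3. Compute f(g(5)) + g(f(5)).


48


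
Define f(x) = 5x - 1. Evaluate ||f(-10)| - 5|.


f(-10) = -51
|-51| = 51
|51 - 5| = 46

46


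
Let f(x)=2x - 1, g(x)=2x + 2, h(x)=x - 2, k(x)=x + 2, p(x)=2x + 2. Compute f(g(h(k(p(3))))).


p(3) = 8
k(8) = 10
h(10) = 8
g(8) = 18
f(18) = 35

35


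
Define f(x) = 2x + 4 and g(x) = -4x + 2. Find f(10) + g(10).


f(10) = 24
g(10) = -38
Sum = -14

-14


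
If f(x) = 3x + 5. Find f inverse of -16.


Solve 3x + 5 = -16
x = (-16 - 5) / 3 = -7

-7


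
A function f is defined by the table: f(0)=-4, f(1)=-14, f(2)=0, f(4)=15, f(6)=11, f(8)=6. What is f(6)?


11


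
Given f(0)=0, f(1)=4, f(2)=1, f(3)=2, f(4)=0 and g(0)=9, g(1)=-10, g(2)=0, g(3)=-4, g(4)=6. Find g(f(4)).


9


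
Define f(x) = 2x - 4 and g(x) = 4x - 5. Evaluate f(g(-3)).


-38


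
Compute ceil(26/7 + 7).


26/7 = 3.7143
3.7143 + 7 = 10.7143
ceil(10.7143) = 11

11


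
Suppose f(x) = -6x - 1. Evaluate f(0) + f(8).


f(0) = -1
f(8) = -49
Sum = -50

-50


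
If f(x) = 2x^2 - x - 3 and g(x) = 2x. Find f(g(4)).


g(4) = 8
f(8) = 2*(8)^2 - 1*(8) - 3 = 117

117


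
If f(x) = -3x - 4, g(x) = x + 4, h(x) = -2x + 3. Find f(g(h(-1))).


h(-1) = 5
g(5) = 9
f(9) = -31

-31


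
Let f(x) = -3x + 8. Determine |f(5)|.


f(5) = -7
|-7| = 7

7


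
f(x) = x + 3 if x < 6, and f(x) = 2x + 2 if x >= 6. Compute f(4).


7


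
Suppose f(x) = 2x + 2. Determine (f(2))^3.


f(2) = 6
(6)^3 = 216

216


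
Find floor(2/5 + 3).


2/5 = 0.4
0.4 + 3 = 3.4
floor(3.4) = 3

3


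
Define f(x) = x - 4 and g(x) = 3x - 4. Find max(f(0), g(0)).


f(0) = -4
g(0) = -4
max = -4

-4


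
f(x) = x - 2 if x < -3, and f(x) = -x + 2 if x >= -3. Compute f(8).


8 satisfies x >= -3
f(8) = -6

-6


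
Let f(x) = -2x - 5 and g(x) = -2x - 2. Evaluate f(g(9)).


35


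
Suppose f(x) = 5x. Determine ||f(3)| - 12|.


3


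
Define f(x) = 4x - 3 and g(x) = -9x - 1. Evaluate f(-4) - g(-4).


f(-4) = -19
g(-4) = 35
Difference = -54

-54
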